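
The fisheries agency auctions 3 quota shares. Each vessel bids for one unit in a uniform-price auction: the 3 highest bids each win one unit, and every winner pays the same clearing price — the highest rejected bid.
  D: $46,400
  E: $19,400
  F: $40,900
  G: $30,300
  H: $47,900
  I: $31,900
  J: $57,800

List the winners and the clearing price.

Sorting: 57,800 (J), 47,900 (H), 46,400 (D), 40,900 (F), 31,900 (I), …
Winners (3 units): J, H, D.
Highest unsuccessful bid: $40,900 → clearing price.

J, H, D; each pays $40,900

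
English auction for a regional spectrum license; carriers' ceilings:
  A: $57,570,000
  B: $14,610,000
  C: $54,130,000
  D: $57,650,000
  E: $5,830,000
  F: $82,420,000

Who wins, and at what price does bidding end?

F wins at $57,650,000

Open ascending-bid auction: the price rises until one bidder remains; the winner pays the price at which the last rival dropped out.
Limits ranked: 82,420,000 (F) > 57,650,000 (D) > 57,570,000 (A) > 54,130,000 (C) > 14,610,000 (B) > 5,830,000 (E)
Once the price passes $57,650,000, only F is left; the hammer falls at D's limit of $57,650,000.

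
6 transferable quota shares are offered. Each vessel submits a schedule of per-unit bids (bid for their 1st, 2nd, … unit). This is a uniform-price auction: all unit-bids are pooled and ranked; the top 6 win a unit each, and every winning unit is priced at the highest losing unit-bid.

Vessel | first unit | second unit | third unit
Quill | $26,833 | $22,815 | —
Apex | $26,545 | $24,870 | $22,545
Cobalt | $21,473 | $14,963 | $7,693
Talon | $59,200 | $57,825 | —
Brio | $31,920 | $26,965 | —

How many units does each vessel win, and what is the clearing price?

Apex 1, Brio 2, Quill 1, Talon 2; clearing price $24,870

Merging the schedules and taking the best 6: 59,200 (Talon-1), 57,825 (Talon-2), 31,920 (Brio-1), 26,965 (Brio-2), 26,833 (Quill-1), 26,545 (Apex-1)
Highest rejected unit-bid = $24,870.
Allocation: Apex 1, Brio 2, Quill 1, Talon 2.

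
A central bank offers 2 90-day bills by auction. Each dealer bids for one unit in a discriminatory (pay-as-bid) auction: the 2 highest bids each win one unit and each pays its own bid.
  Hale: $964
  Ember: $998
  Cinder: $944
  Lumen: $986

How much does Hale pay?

Hale pays $0

Bids ranked high→low: 998 (Ember), 986 (Lumen), 964 (Hale), 944 (Cinder)
Winners (2 units): Ember, Lumen.
Hale does not win → $0.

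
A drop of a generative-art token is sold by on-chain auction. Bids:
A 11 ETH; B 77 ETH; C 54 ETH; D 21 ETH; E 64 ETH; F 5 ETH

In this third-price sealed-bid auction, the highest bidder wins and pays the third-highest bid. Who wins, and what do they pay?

Third-price sealed-bid auction: the highest bidder wins and pays the third-highest bid.
Sorting bids: 77 (B) > 64 (E) > 54 (C) > 21 (D) > 11 (A) > 5 (F)
B is highest; pays the third-highest bid, 54 ETH.

B pays 54 ETH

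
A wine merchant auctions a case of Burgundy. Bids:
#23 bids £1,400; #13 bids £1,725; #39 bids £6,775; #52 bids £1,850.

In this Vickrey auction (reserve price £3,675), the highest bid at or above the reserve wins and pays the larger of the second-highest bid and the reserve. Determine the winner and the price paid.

#39 pays £3,675

Bids ranked: 6,775 (#39) > 1,850 (#52) > 1,725 (#13) > 1,400 (#23)
Highest eligible bid: #39 at £6,775.
max(second-highest £1,850, reserve £3,675) = £3,675.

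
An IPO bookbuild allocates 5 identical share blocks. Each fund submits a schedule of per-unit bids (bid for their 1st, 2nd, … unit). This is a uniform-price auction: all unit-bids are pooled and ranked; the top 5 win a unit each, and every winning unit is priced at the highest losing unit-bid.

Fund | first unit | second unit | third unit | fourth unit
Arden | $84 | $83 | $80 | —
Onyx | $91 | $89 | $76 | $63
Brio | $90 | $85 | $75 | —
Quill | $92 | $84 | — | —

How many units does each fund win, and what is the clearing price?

Merging the schedules and taking the best 5: 92 (Quill-1), 91 (Onyx-1), 90 (Brio-1), 89 (Onyx-2), 85 (Brio-2)
Highest rejected unit-bid = $84.
Allocation: Brio 2, Onyx 2, Quill 1.

Brio 2, Onyx 2, Quill 1; clearing price $84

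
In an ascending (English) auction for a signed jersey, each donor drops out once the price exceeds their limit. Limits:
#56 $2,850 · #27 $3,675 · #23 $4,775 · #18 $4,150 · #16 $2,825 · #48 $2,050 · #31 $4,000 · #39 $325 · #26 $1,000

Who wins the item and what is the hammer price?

Rule: the price rises until one bidder remains; the winner pays the price at which the last rival dropped out.
Limits ranked: 4,775 (#23) > 4,150 (#18) > 4,000 (#31) > 3,675 (#27) > 2,850 (#56) > 2,825 (#16) > …
Once the price passes $4,150, only #23 is left; the hammer falls at #18's limit of $4,150.

#23 wins at $4,150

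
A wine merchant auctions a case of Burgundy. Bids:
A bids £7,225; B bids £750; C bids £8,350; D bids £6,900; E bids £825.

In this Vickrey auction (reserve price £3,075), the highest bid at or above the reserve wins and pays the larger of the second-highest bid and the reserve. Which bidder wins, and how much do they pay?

Vickrey auction (reserve price £3,075): the highest bid at or above the reserve wins and pays the larger of the second-highest bid and the reserve.
Sorting bids: 8,350 (C) > 7,225 (A) > 6,900 (D) > 825 (E) > 750 (B)
Highest eligible bid: C at £8,350.
max(second-highest £7,225, reserve £3,075) = £7,225; the reserve does not bind.

C pays £7,225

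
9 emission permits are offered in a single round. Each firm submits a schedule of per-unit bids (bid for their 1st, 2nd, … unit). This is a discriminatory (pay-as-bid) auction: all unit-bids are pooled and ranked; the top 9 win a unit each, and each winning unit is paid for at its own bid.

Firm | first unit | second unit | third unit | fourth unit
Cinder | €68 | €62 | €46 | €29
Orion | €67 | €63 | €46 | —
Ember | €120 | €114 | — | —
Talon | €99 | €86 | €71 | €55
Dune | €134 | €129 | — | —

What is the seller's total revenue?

All unit-bids, highest first — top 9: 134 (Dune-1), 129 (Dune-2), 120 (Ember-1), 114 (Ember-2), 99 (Talon-1), 86 (Talon-2), 71 (Talon-3), 68 (Cinder-1), 67 (Orion-1)
Next rejected bid: €63 (not a price — pay-as-bid).
Each winning unit pays its own bid.
Revenue = 134 + 129 + 120 + 114 + 99 + 86 + 71 + 68 + 67 = €888.

Total revenue: €888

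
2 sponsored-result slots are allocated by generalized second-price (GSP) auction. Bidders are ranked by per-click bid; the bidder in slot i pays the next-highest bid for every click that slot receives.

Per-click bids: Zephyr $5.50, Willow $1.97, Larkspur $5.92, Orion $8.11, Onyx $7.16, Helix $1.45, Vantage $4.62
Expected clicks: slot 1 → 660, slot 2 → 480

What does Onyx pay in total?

Onyx pays $2841.60

Per-click bids in order: $8.11 (Orion) > $7.16 (Onyx) > $5.92 (Larkspur) > …
Onyx holds slot 2 → pays next bid $5.92 × 480 clicks = $2841.60.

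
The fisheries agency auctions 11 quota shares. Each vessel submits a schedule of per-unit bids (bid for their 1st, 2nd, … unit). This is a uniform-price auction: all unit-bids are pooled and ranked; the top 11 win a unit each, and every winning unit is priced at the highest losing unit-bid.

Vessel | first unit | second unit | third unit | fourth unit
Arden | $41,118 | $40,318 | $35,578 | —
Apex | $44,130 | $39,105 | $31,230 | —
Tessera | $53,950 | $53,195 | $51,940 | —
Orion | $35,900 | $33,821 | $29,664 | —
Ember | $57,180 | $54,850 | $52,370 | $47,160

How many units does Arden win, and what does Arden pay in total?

Pooled unit-bids ranked (top 11): 57,180 (Ember-1), 54,850 (Ember-2), 53,950 (Tessera-1), 53,195 (Tessera-2), 52,370 (Ember-3), 51,940 (Tessera-3), 47,160 (Ember-4), 44,130 (Apex-1), 41,118 (Arden-1), 40,318 (Arden-2), 39,105 (Apex-2)
The (k+1)-th unit-bid is $35,900.
Arden wins 2 unit(s) at $35,900 each.

Arden: 2 units, pays $71,800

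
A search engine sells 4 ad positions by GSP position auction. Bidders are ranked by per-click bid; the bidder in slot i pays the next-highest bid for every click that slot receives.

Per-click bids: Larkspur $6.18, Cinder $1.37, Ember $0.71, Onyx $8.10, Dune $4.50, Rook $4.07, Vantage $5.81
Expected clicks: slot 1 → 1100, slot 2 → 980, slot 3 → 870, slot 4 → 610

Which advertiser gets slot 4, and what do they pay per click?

Sorting advertisers: $8.10 (Onyx) > $6.18 (Larkspur) > $5.81 (Vantage) > $4.50 (Dune) > $4.07 (Rook) > …
Slot 4 goes to the fourth-ranked bidder, Dune, who pays the next bid down: $4.07/click.

Dune; $4.07 per click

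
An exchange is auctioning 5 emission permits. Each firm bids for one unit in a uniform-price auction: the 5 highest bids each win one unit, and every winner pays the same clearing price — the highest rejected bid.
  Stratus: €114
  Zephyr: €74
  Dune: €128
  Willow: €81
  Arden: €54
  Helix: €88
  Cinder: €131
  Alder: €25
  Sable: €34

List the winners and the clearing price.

Sorting: 131 (Cinder), 128 (Dune), 114 (Stratus), 88 (Helix), 81 (Willow), 74 (Zephyr), 54 (Arden), …
Top 5: Cinder, Dune, Stratus, Helix, Willow.
Clearing price = highest rejected bid = €74.

Cinder, Dune, Stratus, Helix, Willow; each pays €74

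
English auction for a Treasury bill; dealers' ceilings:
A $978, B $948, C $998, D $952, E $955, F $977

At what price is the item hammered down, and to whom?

Open ascending-bid auction: the price rises until one bidder remains; the winner pays the price at which the last rival dropped out.
Sorting limits: 998 (C) > 978 (A) > 977 (F) > 955 (E) > 952 (D) > 948 (B)
Once the price passes $978, only C is left; the hammer falls at A's limit of $978.

C wins at $978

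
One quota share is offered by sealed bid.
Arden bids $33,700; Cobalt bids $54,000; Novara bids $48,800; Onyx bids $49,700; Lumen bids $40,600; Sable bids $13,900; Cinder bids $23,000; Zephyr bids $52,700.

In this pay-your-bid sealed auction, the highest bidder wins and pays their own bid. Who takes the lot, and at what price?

Cobalt pays $54,000

Pay-your-bid sealed auction: the highest bidder wins and pays their own bid.
Sorting bids: 54,000 (Cobalt) > 52,700 (Zephyr) > 49,700 (Onyx) > 48,800 (Novara) > 40,600 (Lumen) > 33,700 (Arden) > …
Cobalt is highest → pays own bid, $54,000.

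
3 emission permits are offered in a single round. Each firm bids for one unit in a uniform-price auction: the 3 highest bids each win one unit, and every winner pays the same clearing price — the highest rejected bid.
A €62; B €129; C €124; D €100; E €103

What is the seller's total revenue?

Total revenue: €300

Sorting: 129 (B), 124 (C), 103 (E), 100 (D), 62 (A)
Top 3: B, C, E.
First losing bid is D's €100, which sets the uniform price.
Total revenue = 3 × €100 = €300.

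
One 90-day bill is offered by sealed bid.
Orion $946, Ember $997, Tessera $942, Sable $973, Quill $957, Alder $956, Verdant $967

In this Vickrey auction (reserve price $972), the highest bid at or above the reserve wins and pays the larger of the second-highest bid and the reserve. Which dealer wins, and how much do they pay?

Bids ranked: 997 (Ember) > 973 (Sable) > 967 (Verdant) > 957 (Quill) > 956 (Alder) > 946 (Orion) > …
Ember has the top bid at or above the reserve ($997).
Second-highest bid $973 exceeds the reserve $972 → payment $973.

Ember pays $973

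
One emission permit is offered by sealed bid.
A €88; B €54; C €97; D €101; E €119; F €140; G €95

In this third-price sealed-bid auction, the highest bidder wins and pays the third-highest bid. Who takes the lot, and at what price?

F pays €101

Rule: the highest bidder wins and pays the third-highest bid.
Bids in order: 140 (F) > 119 (E) > 101 (D) > 97 (C) > 95 (G) > 88 (A) > …
F is highest; pays the third-highest bid, €101.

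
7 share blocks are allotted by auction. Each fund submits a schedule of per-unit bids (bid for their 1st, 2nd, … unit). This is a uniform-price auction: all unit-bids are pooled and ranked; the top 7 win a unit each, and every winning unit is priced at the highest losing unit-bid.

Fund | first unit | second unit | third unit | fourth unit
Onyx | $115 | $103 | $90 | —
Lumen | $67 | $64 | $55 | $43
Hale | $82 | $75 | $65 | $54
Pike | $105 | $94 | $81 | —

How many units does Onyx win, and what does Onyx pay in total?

Onyx: 3 units, pays $225

All unit-bids, highest first — top 7: 115 (Onyx-1), 105 (Pike-1), 103 (Onyx-2), 94 (Pike-2), 90 (Onyx-3), 82 (Hale-1), 81 (Pike-3)
First bid not allocated: $75.
Onyx wins 3 unit(s) at $75 each.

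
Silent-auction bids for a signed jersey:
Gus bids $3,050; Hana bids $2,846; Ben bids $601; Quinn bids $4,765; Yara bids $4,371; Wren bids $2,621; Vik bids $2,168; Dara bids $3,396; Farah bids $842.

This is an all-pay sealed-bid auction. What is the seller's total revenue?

Sorting bids: 4,765 (Quinn) > 4,371 (Yara) > 3,396 (Dara) > 3,050 (Gus) > 2,846 (Hana) > 2,621 (Wren) > …
Quinn wins with the top bid; all bids are sunk regardless.
Every bidder forfeits their bid regardless of winning.
Revenue = 3,050 + 2,846 + 601 + 4,765 + 4,371 + 2,621 + 2,168 + 3,396 + 842 = $24,660.

Total revenue: $24,660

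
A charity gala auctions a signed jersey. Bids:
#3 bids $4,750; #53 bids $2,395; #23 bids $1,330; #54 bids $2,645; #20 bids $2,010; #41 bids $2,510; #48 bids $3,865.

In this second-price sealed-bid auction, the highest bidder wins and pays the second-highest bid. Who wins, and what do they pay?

Sorting bids: 4,750 (#3) > 3,865 (#48) > 2,645 (#54) > 2,510 (#41) > 2,395 (#53) > 2,010 (#20) > …
Second-price: #3 pays #48's bid of $3,865.

#3 pays $3,865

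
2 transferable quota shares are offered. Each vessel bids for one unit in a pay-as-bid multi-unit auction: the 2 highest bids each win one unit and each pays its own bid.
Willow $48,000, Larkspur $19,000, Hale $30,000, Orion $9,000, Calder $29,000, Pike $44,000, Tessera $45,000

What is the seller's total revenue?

Total revenue: $93,000

Ordering the bids: 48,000 (Willow), 45,000 (Tessera), 44,000 (Pike), 30,000 (Hale), …
Top 2: Willow, Tessera.
Total revenue = 48,000 + 45,000 = $93,000.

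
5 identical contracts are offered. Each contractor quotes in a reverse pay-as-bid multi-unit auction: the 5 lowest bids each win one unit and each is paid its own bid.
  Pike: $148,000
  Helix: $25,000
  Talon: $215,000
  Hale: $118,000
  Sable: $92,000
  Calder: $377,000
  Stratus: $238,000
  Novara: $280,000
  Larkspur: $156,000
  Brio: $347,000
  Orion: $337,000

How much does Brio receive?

Bids ranked low→high: 25,000 (Helix), 92,000 (Sable), 118,000 (Hale), 148,000 (Pike), 156,000 (Larkspur), 215,000 (Talon), 238,000 (Stratus), …
Winners (5 units): Helix, Sable, Hale, Pike, Larkspur.
Brio does not win → $0.

Brio is paid $0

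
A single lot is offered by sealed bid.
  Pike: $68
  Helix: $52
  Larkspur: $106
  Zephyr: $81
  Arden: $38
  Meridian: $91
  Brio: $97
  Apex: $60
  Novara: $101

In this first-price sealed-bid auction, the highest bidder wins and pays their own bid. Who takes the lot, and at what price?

Bids ranked: 106 (Larkspur) > 101 (Novara) > 97 (Brio) > 91 (Meridian) > 81 (Zephyr) > 68 (Pike) > …
Larkspur has the highest bid and pays exactly that: $106.

Larkspur pays $106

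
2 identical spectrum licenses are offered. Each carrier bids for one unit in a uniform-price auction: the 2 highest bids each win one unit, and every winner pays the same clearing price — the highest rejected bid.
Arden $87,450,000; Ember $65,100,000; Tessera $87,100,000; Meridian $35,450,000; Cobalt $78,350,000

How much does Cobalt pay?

Ordering the bids: 87,450,000 (Arden), 87,100,000 (Tessera), 78,350,000 (Cobalt), 65,100,000 (Ember), …
Top 2: Arden, Tessera.
Highest unsuccessful bid: $78,350,000 → clearing price.
Cobalt does not win → pays $0.

Cobalt pays $0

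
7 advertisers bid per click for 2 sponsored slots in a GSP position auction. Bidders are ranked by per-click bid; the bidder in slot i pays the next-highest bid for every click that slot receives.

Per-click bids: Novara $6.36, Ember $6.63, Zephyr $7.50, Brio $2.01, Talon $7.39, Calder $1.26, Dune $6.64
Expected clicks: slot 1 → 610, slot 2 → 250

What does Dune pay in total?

Ranked by bid: $7.50 (Zephyr) > $7.39 (Talon) > $6.64 (Dune) > …
Dune ranks below slot 2 → no slot, pays nothing.

Dune pays $0.00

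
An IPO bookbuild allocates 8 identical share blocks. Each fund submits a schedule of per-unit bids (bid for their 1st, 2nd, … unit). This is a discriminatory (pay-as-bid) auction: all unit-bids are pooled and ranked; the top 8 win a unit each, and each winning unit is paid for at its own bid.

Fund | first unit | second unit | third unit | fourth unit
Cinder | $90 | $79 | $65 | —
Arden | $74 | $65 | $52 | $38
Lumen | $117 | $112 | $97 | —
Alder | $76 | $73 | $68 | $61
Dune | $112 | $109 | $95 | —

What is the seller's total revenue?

Total revenue: $811

Merging the schedules and taking the best 8: 117 (Lumen-1), 112 (Lumen-2), 112 (Dune-1), 109 (Dune-2), 97 (Lumen-3), 95 (Dune-3), 90 (Cinder-1), 79 (Cinder-2)
Next rejected bid: $76 (not a price — pay-as-bid).
Each winning unit pays its own bid.
Revenue = 117 + 112 + 112 + 109 + 97 + 95 + 90 + 79 = $811.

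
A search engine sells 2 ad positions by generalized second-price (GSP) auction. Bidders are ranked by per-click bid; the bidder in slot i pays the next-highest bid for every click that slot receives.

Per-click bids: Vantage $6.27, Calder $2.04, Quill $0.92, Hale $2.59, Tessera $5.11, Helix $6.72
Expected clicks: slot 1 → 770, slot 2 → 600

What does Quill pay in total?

Quill pays $0.00

Sorting advertisers: $6.72 (Helix) > $6.27 (Vantage) > $5.11 (Tessera) > …
Quill ranks below slot 2 → no slot, pays nothing.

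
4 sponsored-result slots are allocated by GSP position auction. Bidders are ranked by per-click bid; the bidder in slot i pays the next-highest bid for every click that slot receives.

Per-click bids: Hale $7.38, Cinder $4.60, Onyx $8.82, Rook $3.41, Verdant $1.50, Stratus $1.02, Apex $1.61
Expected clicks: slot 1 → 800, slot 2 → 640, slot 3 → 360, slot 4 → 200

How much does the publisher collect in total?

Total revenue: $10397.60

Per-click bids in order: $8.82 (Onyx) > $7.38 (Hale) > $4.60 (Cinder) > $3.41 (Rook) > $1.61 (Apex) > …
Slot 1: Onyx pays $7.38 × 800 = $5904.00
Slot 2: Hale pays $4.60 × 640 = $2944.00
Slot 3: Cinder pays $3.41 × 360 = $1227.60
Slot 4: Rook pays $1.61 × 200 = $322.00
Total = $10397.60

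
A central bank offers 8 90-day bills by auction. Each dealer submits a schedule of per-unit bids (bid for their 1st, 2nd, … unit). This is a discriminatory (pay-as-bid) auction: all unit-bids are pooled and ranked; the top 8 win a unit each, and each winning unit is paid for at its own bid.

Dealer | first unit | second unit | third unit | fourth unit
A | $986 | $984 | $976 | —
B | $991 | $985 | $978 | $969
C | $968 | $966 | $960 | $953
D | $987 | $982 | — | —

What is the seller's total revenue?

Total revenue: $7,869

All unit-bids, highest first — top 8: 991 (B-1), 987 (D-1), 986 (A-1), 985 (B-2), 984 (A-2), 982 (D-2), 978 (B-3), 976 (A-3)
Next rejected bid: $969 (not a price — pay-as-bid).
Each winning unit pays its own bid.
Revenue = 991 + 987 + 986 + 985 + 984 + 982 + 978 + 976 = $7,869.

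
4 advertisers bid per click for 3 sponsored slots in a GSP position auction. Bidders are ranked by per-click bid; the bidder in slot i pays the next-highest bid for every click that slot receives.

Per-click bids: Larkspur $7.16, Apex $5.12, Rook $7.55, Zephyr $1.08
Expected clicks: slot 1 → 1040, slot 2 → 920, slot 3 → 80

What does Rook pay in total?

Rook pays $7446.40

Ranked by bid: $7.55 (Rook) > $7.16 (Larkspur) > $5.12 (Apex) > $1.08 (Zephyr)
Rook holds slot 1 → pays next bid $7.16 × 1040 clicks = $7446.40.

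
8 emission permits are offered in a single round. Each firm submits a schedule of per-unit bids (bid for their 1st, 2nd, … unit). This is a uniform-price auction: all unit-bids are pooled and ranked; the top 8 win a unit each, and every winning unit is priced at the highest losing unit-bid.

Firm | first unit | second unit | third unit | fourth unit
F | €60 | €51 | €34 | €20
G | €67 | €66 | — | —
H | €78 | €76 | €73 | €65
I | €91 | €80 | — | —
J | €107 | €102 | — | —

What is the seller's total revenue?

Total revenue: €528

Merging the schedules and taking the best 8: 107 (J-1), 102 (J-2), 91 (I-1), 80 (I-2), 78 (H-1), 76 (H-2), 73 (H-3), 67 (G-1)
Highest rejected unit-bid = €66.
Allocation: G 1, H 3, I 2, J 2. Every unit priced at €66.
Revenue = 8 × 66 = €528.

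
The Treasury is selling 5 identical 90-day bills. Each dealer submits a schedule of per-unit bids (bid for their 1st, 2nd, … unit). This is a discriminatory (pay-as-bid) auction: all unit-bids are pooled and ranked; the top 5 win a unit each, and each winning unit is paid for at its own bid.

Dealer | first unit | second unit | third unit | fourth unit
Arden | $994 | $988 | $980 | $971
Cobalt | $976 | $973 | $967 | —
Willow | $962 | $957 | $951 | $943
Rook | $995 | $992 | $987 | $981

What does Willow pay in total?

Willow pays $0

Merging the schedules and taking the best 5: 995 (Rook-1), 994 (Arden-1), 992 (Rook-2), 988 (Arden-2), 987 (Rook-3)
Next rejected bid: $981 (not a price — pay-as-bid).
Willow wins no units.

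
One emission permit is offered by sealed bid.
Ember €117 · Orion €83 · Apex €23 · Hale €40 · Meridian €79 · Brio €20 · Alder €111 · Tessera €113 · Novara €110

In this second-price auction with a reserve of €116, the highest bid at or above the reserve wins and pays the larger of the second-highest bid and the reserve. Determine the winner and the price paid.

Bids ranked: 117 (Ember) > 113 (Tessera) > 111 (Alder) > 110 (Novara) > 83 (Orion) > 79 (Meridian) > …
Highest eligible bid: Ember at €117.
Second-highest bid €113 is below the reserve €116, so the reserve binds → payment €116.

Ember pays €116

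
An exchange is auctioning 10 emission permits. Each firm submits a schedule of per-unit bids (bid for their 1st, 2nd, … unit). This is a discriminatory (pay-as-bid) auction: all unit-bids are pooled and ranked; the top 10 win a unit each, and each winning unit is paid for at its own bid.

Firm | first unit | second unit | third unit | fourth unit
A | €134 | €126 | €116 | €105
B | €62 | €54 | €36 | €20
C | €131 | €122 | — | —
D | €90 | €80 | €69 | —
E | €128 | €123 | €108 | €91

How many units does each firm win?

All unit-bids, highest first — top 10: 134 (A-1), 131 (C-1), 128 (E-1), 126 (A-2), 123 (E-2), 122 (C-2), 116 (A-3), 108 (E-3), 105 (A-4), 91 (E-4)
Next rejected bid: €90 (not a price — pay-as-bid).
Allocation: A 4, C 2, E 4.

A 4, C 2, E 4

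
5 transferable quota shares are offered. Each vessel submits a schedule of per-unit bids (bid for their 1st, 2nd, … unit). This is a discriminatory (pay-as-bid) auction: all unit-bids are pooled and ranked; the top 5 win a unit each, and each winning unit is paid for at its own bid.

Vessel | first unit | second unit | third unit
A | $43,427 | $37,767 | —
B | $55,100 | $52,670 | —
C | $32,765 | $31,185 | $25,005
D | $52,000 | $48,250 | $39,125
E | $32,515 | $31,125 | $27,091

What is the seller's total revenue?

Pooled unit-bids ranked (top 5): 55,100 (B-1), 52,670 (B-2), 52,000 (D-1), 48,250 (D-2), 43,427 (A-1)
Next rejected bid: $39,125 (not a price — pay-as-bid).
Each winning unit pays its own bid.
Revenue = 55,100 + 52,670 + 52,000 + 48,250 + 43,427 = $251,447.

Total revenue: $251,447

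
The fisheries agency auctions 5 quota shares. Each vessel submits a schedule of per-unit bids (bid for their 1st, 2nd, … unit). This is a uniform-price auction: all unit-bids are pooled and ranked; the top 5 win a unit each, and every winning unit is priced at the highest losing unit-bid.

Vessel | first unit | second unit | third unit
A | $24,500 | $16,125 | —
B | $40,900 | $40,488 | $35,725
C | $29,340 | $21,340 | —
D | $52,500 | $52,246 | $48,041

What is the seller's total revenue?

Merging the schedules and taking the best 5: 52,500 (D-1), 52,246 (D-2), 48,041 (D-3), 40,900 (B-1), 40,488 (B-2)
Highest rejected unit-bid = $35,725.
Allocation: B 2, D 3. Every unit priced at $35,725.
Revenue = 5 × 35,725 = $178,625.

Total revenue: $178,625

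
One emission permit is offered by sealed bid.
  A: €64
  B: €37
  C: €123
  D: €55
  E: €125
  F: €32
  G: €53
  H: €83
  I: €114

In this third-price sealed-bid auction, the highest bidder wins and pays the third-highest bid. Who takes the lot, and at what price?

Bids ranked: 125 (E) > 123 (C) > 114 (I) > 83 (H) > 64 (A) > 55 (D) > …
E wins; payment is bid #3 in the ranking = €114.

E pays €114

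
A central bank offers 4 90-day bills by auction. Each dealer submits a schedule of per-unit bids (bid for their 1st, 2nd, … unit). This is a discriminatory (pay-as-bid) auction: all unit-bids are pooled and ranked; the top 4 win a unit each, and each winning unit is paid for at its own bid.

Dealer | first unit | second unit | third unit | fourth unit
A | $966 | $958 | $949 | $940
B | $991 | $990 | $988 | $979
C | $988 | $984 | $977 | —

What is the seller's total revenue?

Merging the schedules and taking the best 4: 991 (B-1), 990 (B-2), 988 (B-3), 988 (C-1)
Next rejected bid: $984 (not a price — pay-as-bid).
Each winning unit pays its own bid.
Revenue = 991 + 990 + 988 + 988 = $3,957.

Total revenue: $3,957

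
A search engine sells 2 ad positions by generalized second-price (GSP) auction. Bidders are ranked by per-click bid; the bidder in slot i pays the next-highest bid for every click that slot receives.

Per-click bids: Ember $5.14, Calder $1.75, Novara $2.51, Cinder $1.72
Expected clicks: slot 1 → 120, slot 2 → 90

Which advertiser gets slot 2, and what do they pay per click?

Per-click bids in order: $5.14 (Ember) > $2.51 (Novara) > $1.75 (Calder) > …
Slot 2 goes to the second-ranked bidder, Novara, who pays the next bid down: $1.75/click.

Novara; $1.75 per click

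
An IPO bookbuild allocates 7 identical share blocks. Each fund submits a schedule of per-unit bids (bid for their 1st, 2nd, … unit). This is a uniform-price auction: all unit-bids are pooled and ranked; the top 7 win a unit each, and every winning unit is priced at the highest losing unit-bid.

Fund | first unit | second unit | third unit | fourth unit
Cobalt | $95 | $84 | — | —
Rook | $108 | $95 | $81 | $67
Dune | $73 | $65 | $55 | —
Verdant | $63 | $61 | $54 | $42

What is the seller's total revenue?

Total revenue: $455

All unit-bids, highest first — top 7: 108 (Rook-1), 95 (Cobalt-1), 95 (Rook-2), 84 (Cobalt-2), 81 (Rook-3), 73 (Dune-1), 67 (Rook-4)
Highest rejected unit-bid = $65.
Allocation: Cobalt 2, Dune 1, Rook 4. Every unit priced at $65.
Revenue = 7 × 65 = $455.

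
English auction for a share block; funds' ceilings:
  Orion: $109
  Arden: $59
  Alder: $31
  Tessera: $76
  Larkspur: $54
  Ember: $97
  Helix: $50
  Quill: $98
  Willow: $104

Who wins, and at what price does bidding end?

Orion wins at $104

Limits in order: 109 (Orion) > 104 (Willow) > 98 (Quill) > 97 (Ember) > 76 (Tessera) > 59 (Arden) > …
Once the price passes $104, only Orion is left; the hammer falls at Willow's limit of $104.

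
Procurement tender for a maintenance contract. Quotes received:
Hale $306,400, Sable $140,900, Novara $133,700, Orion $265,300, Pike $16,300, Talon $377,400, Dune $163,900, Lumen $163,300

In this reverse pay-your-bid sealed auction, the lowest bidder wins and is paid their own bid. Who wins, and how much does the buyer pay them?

Sorting bids: 16,300 (Pike) < 133,700 (Novara) < 140,900 (Sable) < 163,300 (Lumen) < 163,900 (Dune) < 265,300 (Orion) < …
Pike has the lowest bid and is paid exactly that: $16,300.

Pike is paid $16,300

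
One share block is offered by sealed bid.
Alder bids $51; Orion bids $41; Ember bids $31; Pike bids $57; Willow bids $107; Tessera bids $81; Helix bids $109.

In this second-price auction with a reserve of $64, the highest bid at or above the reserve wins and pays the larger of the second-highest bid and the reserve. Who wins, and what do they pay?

Bids ranked: 109 (Helix) > 107 (Willow) > 81 (Tessera) > 57 (Pike) > 51 (Alder) > 41 (Orion) > …
Helix has the top bid at or above the reserve ($109).
Second-highest bid $107 exceeds the reserve $64 → payment $107.

Helix pays $107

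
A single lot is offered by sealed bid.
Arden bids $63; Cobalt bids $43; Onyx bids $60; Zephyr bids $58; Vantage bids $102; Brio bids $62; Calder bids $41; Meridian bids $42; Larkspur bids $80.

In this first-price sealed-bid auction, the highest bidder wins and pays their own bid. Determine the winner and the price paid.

Bids ranked: 102 (Vantage) > 80 (Larkspur) > 63 (Arden) > 62 (Brio) > 60 (Onyx) > 58 (Zephyr) > …
First-price: Vantage pays what they bid, $102.

Vantage pays $102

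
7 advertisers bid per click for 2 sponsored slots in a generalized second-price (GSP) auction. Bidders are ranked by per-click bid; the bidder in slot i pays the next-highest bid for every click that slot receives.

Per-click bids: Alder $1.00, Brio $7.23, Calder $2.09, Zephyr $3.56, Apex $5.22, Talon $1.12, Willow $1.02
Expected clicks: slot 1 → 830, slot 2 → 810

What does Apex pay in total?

Apex pays $2883.60

Sorting advertisers: $7.23 (Brio) > $5.22 (Apex) > $3.56 (Zephyr) > …
Apex holds slot 2 → pays next bid $3.56 × 810 clicks = $2883.60.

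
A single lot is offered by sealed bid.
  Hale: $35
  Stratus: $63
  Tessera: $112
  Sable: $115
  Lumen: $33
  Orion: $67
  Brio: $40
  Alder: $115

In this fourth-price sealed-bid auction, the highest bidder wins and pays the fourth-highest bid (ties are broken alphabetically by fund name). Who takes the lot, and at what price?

Alder pays $67

Fourth-price sealed-bid auction: the highest bidder wins and pays the fourth-highest bid.
Bids in order: 115 (Alder) > 115 (Sable) > 112 (Tessera) > 67 (Orion) > 63 (Stratus) > 40 (Brio) > …
Tie at $115 → Alder wins by tie-break.
Alder wins; payment is bid #4 in the ranking = $67.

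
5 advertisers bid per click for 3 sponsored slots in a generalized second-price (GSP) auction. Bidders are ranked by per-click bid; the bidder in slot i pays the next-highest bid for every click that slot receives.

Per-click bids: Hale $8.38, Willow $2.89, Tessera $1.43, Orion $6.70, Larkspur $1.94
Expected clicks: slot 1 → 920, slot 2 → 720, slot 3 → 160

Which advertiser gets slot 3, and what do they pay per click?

Per-click bids in order: $8.38 (Hale) > $6.70 (Orion) > $2.89 (Willow) > $1.94 (Larkspur) > …
Slot 3 goes to the third-ranked bidder, Willow, who pays the next bid down: $1.94/click.

Willow; $1.94 per click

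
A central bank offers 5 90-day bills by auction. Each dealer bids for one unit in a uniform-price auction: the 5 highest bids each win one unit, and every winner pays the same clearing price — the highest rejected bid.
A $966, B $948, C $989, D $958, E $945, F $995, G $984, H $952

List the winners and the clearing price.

F, C, G, A, D; each pays $952

Bids ranked high→low: 995 (F), 989 (C), 984 (G), 966 (A), 958 (D), 952 (H), 948 (B), …
Winners (5 units): F, C, G, A, D.
Highest unsuccessful bid: $952 → clearing price.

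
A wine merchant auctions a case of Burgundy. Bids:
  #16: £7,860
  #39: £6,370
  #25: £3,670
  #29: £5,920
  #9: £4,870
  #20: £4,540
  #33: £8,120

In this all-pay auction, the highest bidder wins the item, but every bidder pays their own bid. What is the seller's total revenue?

Total revenue: £41,350

Sorting bids: 8,120 (#33) > 7,860 (#16) > 6,370 (#39) > 5,920 (#29) > 4,870 (#9) > 4,540 (#20) > …
Every bidder forfeits their bid regardless of winning.
Revenue = 7,860 + 6,370 + 3,670 + 5,920 + 4,870 + 4,540 + 8,120 = £41,350.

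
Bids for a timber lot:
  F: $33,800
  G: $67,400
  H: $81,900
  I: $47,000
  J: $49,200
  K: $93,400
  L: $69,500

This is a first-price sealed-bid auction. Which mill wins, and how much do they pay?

K pays $93,400

Sorting bids: 93,400 (K) > 81,900 (H) > 69,500 (L) > 67,400 (G) > 49,200 (J) > 47,000 (I) > …
K is highest → pays own bid, $93,400.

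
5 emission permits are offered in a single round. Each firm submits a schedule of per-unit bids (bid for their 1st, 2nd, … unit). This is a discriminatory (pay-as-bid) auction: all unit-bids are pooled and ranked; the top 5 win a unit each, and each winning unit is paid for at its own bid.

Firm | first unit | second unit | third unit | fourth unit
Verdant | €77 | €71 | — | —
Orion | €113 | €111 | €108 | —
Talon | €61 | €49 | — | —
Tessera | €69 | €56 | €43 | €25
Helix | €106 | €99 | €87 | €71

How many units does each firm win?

Helix 2, Orion 3

All unit-bids, highest first — top 5: 113 (Orion-1), 111 (Orion-2), 108 (Orion-3), 106 (Helix-1), 99 (Helix-2)
Next rejected bid: €87 (not a price — pay-as-bid).
Allocation: Helix 2, Orion 3.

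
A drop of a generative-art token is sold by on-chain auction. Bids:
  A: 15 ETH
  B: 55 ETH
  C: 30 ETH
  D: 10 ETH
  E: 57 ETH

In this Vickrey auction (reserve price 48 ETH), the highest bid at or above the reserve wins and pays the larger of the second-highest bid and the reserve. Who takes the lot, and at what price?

E pays 55 ETH

Bids ranked: 57 (E) > 55 (B) > 30 (C) > 15 (A) > 10 (D)
Highest eligible bid: E at 57 ETH.
Second-highest bid 55 ETH exceeds the reserve 48 ETH → payment 55 ETH.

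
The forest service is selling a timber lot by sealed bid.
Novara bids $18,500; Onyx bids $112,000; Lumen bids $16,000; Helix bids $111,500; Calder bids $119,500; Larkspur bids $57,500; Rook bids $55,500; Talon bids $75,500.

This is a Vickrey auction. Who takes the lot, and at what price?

Bids in order: 119,500 (Calder) > 112,000 (Onyx) > 111,500 (Helix) > 75,500 (Talon) > 57,500 (Larkspur) > 55,500 (Rook) > …
Calder is highest; pays the second-highest bid, $112,000.

Calder pays $112,000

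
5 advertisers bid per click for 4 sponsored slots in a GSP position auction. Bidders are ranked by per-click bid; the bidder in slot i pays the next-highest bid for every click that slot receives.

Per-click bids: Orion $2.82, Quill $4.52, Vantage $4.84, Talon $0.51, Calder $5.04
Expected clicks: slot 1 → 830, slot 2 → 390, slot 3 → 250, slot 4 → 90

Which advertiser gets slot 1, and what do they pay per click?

Ranked by bid: $5.04 (Calder) > $4.84 (Vantage) > $4.52 (Quill) > $2.82 (Orion) > $0.51 (Talon)
Slot 1 goes to the first-ranked bidder, Calder, who pays the next bid down: $4.84/click.

Calder; $4.84 per click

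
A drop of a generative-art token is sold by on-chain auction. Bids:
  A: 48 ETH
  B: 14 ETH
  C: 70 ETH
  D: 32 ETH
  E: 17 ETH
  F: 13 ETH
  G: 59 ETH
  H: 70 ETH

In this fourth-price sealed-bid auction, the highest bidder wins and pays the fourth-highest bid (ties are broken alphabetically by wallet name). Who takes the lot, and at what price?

Bids in order: 70 (C) > 70 (H) > 59 (G) > 48 (A) > 32 (D) > 17 (E) > …
C and H tie at 70 ETH; tie-break gives it to C.
C is highest; pays the fourth-highest bid, 48 ETH.

C pays 48 ETH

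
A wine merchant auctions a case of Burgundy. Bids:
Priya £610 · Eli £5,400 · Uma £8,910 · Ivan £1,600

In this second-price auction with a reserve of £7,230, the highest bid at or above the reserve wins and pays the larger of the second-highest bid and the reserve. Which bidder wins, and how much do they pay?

Bids ranked: 8,910 (Uma) > 5,400 (Eli) > 1,600 (Ivan) > 610 (Priya)
Highest eligible bid: Uma at £8,910.
Second-highest bid £5,400 is below the reserve £7,230, so the reserve binds → payment £7,230.

Uma pays £7,230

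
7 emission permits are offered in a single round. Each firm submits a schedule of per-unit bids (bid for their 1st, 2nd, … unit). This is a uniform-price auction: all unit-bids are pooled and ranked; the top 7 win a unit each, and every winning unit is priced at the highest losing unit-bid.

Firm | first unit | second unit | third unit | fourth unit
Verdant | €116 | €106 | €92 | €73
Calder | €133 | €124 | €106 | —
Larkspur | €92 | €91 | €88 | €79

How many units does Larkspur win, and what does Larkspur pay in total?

Merging the schedules and taking the best 7: 133 (Calder-1), 124 (Calder-2), 116 (Verdant-1), 106 (Verdant-2), 106 (Calder-3), 92 (Verdant-3), 92 (Larkspur-1)
The (k+1)-th unit-bid is €91.
Larkspur wins 1 unit(s) at €91 each.

Larkspur: 1 unit, pays €91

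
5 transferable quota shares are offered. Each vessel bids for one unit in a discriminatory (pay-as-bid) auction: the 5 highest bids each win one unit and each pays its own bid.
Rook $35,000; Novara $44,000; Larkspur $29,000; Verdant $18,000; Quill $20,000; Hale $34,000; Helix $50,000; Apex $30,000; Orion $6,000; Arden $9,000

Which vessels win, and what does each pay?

Helix $50,000, Novara $44,000, Rook $35,000, Hale $34,000, Apex $30,000

Ordering the bids: 50,000 (Helix), 44,000 (Novara), 35,000 (Rook), 34,000 (Hale), 30,000 (Apex), 29,000 (Larkspur), 20,000 (Quill), …
The 5 highest are Helix, Novara, Rook, Hale, Apex.
Each winner pays its own bid: Helix $50,000, Novara $44,000, Rook $35,000, Hale $34,000, Apex $30,000.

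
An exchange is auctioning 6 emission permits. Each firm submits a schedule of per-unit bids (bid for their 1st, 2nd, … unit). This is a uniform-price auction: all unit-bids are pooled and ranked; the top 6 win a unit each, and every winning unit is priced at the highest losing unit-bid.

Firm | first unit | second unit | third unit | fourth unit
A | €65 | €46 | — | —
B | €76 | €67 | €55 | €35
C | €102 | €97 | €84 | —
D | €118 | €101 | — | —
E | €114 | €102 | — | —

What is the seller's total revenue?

Total revenue: €504

Merging the schedules and taking the best 6: 118 (D-1), 114 (E-1), 102 (C-1), 102 (E-2), 101 (D-2), 97 (C-2)
Highest rejected unit-bid = €84.
Allocation: C 2, D 2, E 2. Every unit priced at €84.
Revenue = 6 × 84 = €504.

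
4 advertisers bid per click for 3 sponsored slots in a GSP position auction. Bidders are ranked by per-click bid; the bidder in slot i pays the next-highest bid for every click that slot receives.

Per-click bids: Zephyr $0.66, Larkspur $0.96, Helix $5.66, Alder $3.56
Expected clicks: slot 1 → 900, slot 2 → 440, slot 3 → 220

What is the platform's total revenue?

Total revenue: $3771.60

Ranked by bid: $5.66 (Helix) > $3.56 (Alder) > $0.96 (Larkspur) > $0.66 (Zephyr)
Slot 1: Helix pays $3.56 × 900 = $3204.00
Slot 2: Alder pays $0.96 × 440 = $422.40
Slot 3: Larkspur pays $0.66 × 220 = $145.20
Total = $3771.60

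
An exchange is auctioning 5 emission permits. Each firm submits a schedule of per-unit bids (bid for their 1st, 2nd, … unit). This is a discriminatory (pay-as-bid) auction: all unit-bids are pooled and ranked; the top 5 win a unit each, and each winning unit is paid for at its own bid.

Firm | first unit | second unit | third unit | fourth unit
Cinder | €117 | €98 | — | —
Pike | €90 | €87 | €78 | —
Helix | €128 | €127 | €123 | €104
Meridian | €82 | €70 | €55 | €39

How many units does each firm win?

Merging the schedules and taking the best 5: 128 (Helix-1), 127 (Helix-2), 123 (Helix-3), 117 (Cinder-1), 104 (Helix-4)
Next rejected bid: €98 (not a price — pay-as-bid).
Allocation: Cinder 1, Helix 4.

Cinder 1, Helix 4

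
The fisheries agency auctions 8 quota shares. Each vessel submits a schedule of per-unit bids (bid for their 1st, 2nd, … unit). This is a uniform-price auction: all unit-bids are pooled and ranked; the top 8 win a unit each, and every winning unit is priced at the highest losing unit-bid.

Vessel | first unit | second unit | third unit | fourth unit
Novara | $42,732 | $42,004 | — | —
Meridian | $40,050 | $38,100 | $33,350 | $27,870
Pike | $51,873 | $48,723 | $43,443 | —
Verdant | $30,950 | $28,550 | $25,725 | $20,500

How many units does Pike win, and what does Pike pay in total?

Pike: 3 units, pays $92,850

Merging the schedules and taking the best 8: 51,873 (Pike-1), 48,723 (Pike-2), 43,443 (Pike-3), 42,732 (Novara-1), 42,004 (Novara-2), 40,050 (Meridian-1), 38,100 (Meridian-2), 33,350 (Meridian-3)
Highest rejected unit-bid = $30,950.
Pike wins 3 unit(s) at $30,950 each.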